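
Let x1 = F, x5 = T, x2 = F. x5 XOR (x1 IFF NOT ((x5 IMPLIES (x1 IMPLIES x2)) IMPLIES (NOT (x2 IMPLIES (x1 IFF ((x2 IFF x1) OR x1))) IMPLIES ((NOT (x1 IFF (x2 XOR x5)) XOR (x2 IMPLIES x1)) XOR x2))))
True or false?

x1 IMPLIES x2 = F IMPLIES F = T
x5 IMPLIES (x1 IMPLIES x2) = T IMPLIES T = T
x2 IFF x1 = F IFF F = T
(x2 IFF x1) OR x1 = T OR F = T
x1 IFF ((x2 IFF x1) OR x1) = F IFF T = F
x2 IMPLIES (x1 IFF ((x2 IFF x1) OR x1)) = F IMPLIES F = T
NOT (x2 IMPLIES (x1 IFF ((x2 IFF x1) OR x1))) = NOT T = F
x2 XOR x5 = F XOR T = T
x1 IFF (x2 XOR x5) = F IFF T = F
NOT (x1 IFF (x2 XOR x5)) = NOT F = T
x2 IMPLIES x1 = F IMPLIES F = T
NOT (x1 IFF (x2 XOR x5)) XOR (x2 IMPLIES x1) = T XOR T = F
(NOT (x1 IFF (x2 XOR x5)) XOR (x2 IMPLIES x1)) XOR x2 = F XOR F = F
NOT (x2 IMPLIES (x1 IFF ((x2 IFF x1) OR x1))) IMPLIES ((NOT (x1 IFF (x2 XOR x5)) XOR (x2 IMPLIES x1)) XOR x2) = F IMPLIES F = T
(x5 IMPLIES (x1 IMPLIES x2)) IMPLIES (NOT (x2 IMPLIES (x1 IFF ((x2 IFF x1) OR x1))) IMPLIES ((NOT (x1 IFF (x2 XOR x5)) XOR (x2 IMPLIES x1)) XOR x2)) = T IMPLIES T = T
NOT ((x5 IMPLIES (x1 IMPLIES x2)) IMPLIES (NOT (x2 IMPLIES (x1 IFF ((x2 IFF x1) OR x1))) IMPLIES ((NOT (x1 IFF (x2 XOR x5)) XOR (x2 IMPLIES x1)) XOR x2))) = NOT T = F
x1 IFF NOT ((x5 IMPLIES (x1 IMPLIES x2)) IMPLIES (NOT (x2 IMPLIES (x1 IFF ((x2 IFF x1) OR x1))) IMPLIES ((NOT (x1 IFF (x2 XOR x5)) XOR (x2 IMPLIES x1)) XOR x2))) = F IFF F = T
x5 XOR (x1 IFF NOT ((x5 IMPLIES (x1 IMPLIES x2)) IMPLIES (NOT (x2 IMPLIES (x1 IFF ((x2 IFF x1) OR x1))) IMPLIES ((NOT (x1 IFF (x2 XOR x5)) XOR (x2 IMPLIES x1)) XOR x2)))) = T XOR T = F

F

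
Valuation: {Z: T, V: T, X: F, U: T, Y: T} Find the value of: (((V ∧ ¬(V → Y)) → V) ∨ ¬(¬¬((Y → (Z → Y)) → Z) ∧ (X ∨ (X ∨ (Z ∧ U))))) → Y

Substituting Z=T, V=T, X=F, U=T, Y=T:
V → Y = T → T = T
¬(V → Y) = ¬T = F
V ∧ ¬(V → Y) = T ∧ F = F
(V ∧ ¬(V → Y)) → V = F → T = T
Z → Y = T → T = T
Y → (Z → Y) = T → T = T
(Y → (Z → Y)) → Z = T → T = T
¬((Y → (Z → Y)) → Z) = ¬T = F
¬¬((Y → (Z → Y)) → Z) = ¬F = T
Z ∧ U = T ∧ T = T
X ∨ (Z ∧ U) = F ∨ T = T
X ∨ (X ∨ (Z ∧ U)) = F ∨ T = T
¬¬((Y → (Z → Y)) → Z) ∧ (X ∨ (X ∨ (Z ∧ U))) = T ∧ T = T
¬(¬¬((Y → (Z → Y)) → Z) ∧ (X ∨ (X ∨ (Z ∧ U)))) = ¬T = F
((V ∧ ¬(V → Y)) → V) ∨ ¬(¬¬((Y → (Z → Y)) → Z) ∧ (X ∨ (X ∨ (Z ∧ U)))) = T ∨ F = T
(((V ∧ ¬(V → Y)) → V) ∨ ¬(¬¬((Y → (Z → Y)) → Z) ∧ (X ∨ (X ∨ (Z ∧ U))))) → Y = T → T = T

T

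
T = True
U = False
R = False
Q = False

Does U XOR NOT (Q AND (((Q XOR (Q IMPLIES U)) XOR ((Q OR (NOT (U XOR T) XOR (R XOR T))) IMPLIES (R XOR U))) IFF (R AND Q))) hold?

Substituting T=True, U=False, R=False, Q=False:
Q IMPLIES U = False IMPLIES False = True
Q XOR (Q IMPLIES U) = False XOR True = True
U XOR T = False XOR True = True
NOT (U XOR T) = NOT True = False
R XOR T = False XOR True = True
NOT (U XOR T) XOR (R XOR T) = False XOR True = True
Q OR (NOT (U XOR T) XOR (R XOR T)) = False OR True = True
R XOR U = False XOR False = False
(Q OR (NOT (U XOR T) XOR (R XOR T))) IMPLIES (R XOR U) = True IMPLIES False = False
(Q XOR (Q IMPLIES U)) XOR ((Q OR (NOT (U XOR T) XOR (R XOR T))) IMPLIES (R XOR U)) = True XOR False = True
R AND Q = False AND False = False
((Q XOR (Q IMPLIES U)) XOR ((Q OR (NOT (U XOR T) XOR (R XOR T))) IMPLIES (R XOR U))) IFF (R AND Q) = True IFF False = False
Q AND (((Q XOR (Q IMPLIES U)) XOR ((Q OR (NOT (U XOR T) XOR (R XOR T))) IMPLIES (R XOR U))) IFF (R AND Q)) = False AND False = False
NOT (Q AND (((Q XOR (Q IMPLIES U)) XOR ((Q OR (NOT (U XOR T) XOR (R XOR T))) IMPLIES (R XOR U))) IFF (R AND Q))) = NOT False = True
U XOR NOT (Q AND (((Q XOR (Q IMPLIES U)) XOR ((Q OR (NOT (U XOR T) XOR (R XOR T))) IMPLIES (R XOR U))) IFF (R AND Q))) = False XOR True = True

True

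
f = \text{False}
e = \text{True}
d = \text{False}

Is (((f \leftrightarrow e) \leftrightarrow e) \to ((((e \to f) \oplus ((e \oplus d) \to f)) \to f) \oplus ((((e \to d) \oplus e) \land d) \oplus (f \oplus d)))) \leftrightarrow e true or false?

\text{True}

f \leftrightarrow e = \text{False} \leftrightarrow \text{True} = \text{False}
(f \leftrightarrow e) \leftrightarrow e = \text{False} \leftrightarrow \text{True} = \text{False}
e \to f = \text{True} \to \text{False} = \text{False}
e \oplus d = \text{True} \oplus \text{False} = \text{True}
(e \oplus d) \to f = \text{True} \to \text{False} = \text{False}
(e \to f) \oplus ((e \oplus d) \to f) = \text{False} \oplus \text{False} = \text{False}
((e \to f) \oplus ((e \oplus d) \to f)) \to f = \text{False} \to \text{False} = \text{True}
e \to d = \text{True} \to \text{False} = \text{False}
(e \to d) \oplus e = \text{False} \oplus \text{True} = \text{True}
((e \to d) \oplus e) \land d = \text{True} \land \text{False} = \text{False}
f \oplus d = \text{False} \oplus \text{False} = \text{False}
(((e \to d) \oplus e) \land d) \oplus (f \oplus d) = \text{False} \oplus \text{False} = \text{False}
(((e \to f) \oplus ((e \oplus d) \to f)) \to f) \oplus ((((e \to d) \oplus e) \land d) \oplus (f \oplus d)) = \text{True} \oplus \text{False} = \text{True}
((f \leftrightarrow e) \leftrightarrow e) \to ((((e \to f) \oplus ((e \oplus d) \to f)) \to f) \oplus ((((e \to d) \oplus e) \land d) \oplus (f \oplus d))) = \text{False} \to \text{True} = \text{True}
(((f \leftrightarrow e) \leftrightarrow e) \to ((((e \to f) \oplus ((e \oplus d) \to f)) \to f) \oplus ((((e \to d) \oplus e) \land d) \oplus (f \oplus d)))) \leftrightarrow e = \text{True} \leftrightarrow \text{True} = \text{True}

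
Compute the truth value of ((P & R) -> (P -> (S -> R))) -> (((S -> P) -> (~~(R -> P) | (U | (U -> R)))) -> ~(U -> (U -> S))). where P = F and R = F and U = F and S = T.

F

Substituting P=F, R=F, U=F, S=T:
P & R = F & F = F
S -> R = T -> F = F
P -> (S -> R) = F -> F = T
(P & R) -> (P -> (S -> R)) = F -> T = T
S -> P = T -> F = F
R -> P = F -> F = T
~(R -> P) = ~T = F
~~(R -> P) = ~F = T
U -> R = F -> F = T
U | (U -> R) = F | T = T
~~(R -> P) | (U | (U -> R)) = T | T = T
(S -> P) -> (~~(R -> P) | (U | (U -> R))) = F -> T = T
U -> S = F -> T = T
U -> (U -> S) = F -> T = T
~(U -> (U -> S)) = ~T = F
((S -> P) -> (~~(R -> P) | (U | (U -> R)))) -> ~(U -> (U -> S)) = T -> F = F
((P & R) -> (P -> (S -> R))) -> (((S -> P) -> (~~(R -> P) | (U | (U -> R)))) -> ~(U -> (U -> S))) = T -> F = F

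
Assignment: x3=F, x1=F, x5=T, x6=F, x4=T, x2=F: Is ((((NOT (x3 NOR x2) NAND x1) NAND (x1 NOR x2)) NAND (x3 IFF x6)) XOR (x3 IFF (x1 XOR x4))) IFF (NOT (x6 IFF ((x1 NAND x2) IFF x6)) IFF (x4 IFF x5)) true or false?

x3 NOR x2 = F NOR F = T
NOT (x3 NOR x2) = NOT T = F
NOT (x3 NOR x2) NAND x1 = F NAND F = T
x1 NOR x2 = F NOR F = T
(NOT (x3 NOR x2) NAND x1) NAND (x1 NOR x2) = T NAND T = F
x3 IFF x6 = F IFF F = T
((NOT (x3 NOR x2) NAND x1) NAND (x1 NOR x2)) NAND (x3 IFF x6) = F NAND T = T
x1 XOR x4 = F XOR T = T
x3 IFF (x1 XOR x4) = F IFF T = F
(((NOT (x3 NOR x2) NAND x1) NAND (x1 NOR x2)) NAND (x3 IFF x6)) XOR (x3 IFF (x1 XOR x4)) = T XOR F = T
x1 NAND x2 = F NAND F = T
(x1 NAND x2) IFF x6 = T IFF F = F
x6 IFF ((x1 NAND x2) IFF x6) = F IFF F = T
NOT (x6 IFF ((x1 NAND x2) IFF x6)) = NOT T = F
x4 IFF x5 = T IFF T = T
NOT (x6 IFF ((x1 NAND x2) IFF x6)) IFF (x4 IFF x5) = F IFF T = F
((((NOT (x3 NOR x2) NAND x1) NAND (x1 NOR x2)) NAND (x3 IFF x6)) XOR (x3 IFF (x1 XOR x4))) IFF (NOT (x6 IFF ((x1 NAND x2) IFF x6)) IFF (x4 IFF x5)) = T IFF F = F

F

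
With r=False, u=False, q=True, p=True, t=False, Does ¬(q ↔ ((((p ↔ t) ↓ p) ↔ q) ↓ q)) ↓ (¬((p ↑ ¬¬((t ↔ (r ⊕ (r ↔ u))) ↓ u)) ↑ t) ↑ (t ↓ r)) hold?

Substituting r=False, u=False, q=True, p=True, t=False:
p ↔ t = True ↔ False = False
(p ↔ t) ↓ p = False ↓ True = False
((p ↔ t) ↓ p) ↔ q = False ↔ True = False
(((p ↔ t) ↓ p) ↔ q) ↓ q = False ↓ True = False
q ↔ ((((p ↔ t) ↓ p) ↔ q) ↓ q) = True ↔ False = False
¬(q ↔ ((((p ↔ t) ↓ p) ↔ q) ↓ q)) = ¬False = True
r ↔ u = False ↔ False = True
r ⊕ (r ↔ u) = False ⊕ True = True
t ↔ (r ⊕ (r ↔ u)) = False ↔ True = False
(t ↔ (r ⊕ (r ↔ u))) ↓ u = False ↓ False = True
¬((t ↔ (r ⊕ (r ↔ u))) ↓ u) = ¬True = False
¬¬((t ↔ (r ⊕ (r ↔ u))) ↓ u) = ¬False = True
p ↑ ¬¬((t ↔ (r ⊕ (r ↔ u))) ↓ u) = True ↑ True = False
(p ↑ ¬¬((t ↔ (r ⊕ (r ↔ u))) ↓ u)) ↑ t = False ↑ False = True
¬((p ↑ ¬¬((t ↔ (r ⊕ (r ↔ u))) ↓ u)) ↑ t) = ¬True = False
t ↓ r = False ↓ False = True
¬((p ↑ ¬¬((t ↔ (r ⊕ (r ↔ u))) ↓ u)) ↑ t) ↑ (t ↓ r) = False ↑ True = True
¬(q ↔ ((((p ↔ t) ↓ p) ↔ q) ↓ q)) ↓ (¬((p ↑ ¬¬((t ↔ (r ⊕ (r ↔ u))) ↓ u)) ↑ t) ↑ (t ↓ r)) = True ↓ True = False

False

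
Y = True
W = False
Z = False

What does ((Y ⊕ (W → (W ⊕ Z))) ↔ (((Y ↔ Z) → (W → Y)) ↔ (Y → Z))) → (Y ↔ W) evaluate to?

W ⊕ Z = False ⊕ False = False
W → (W ⊕ Z) = False → False = True
Y ⊕ (W → (W ⊕ Z)) = True ⊕ True = False
Y ↔ Z = True ↔ False = False
W → Y = False → True = True
(Y ↔ Z) → (W → Y) = False → True = True
Y → Z = True → False = False
((Y ↔ Z) → (W → Y)) ↔ (Y → Z) = True ↔ False = False
(Y ⊕ (W → (W ⊕ Z))) ↔ (((Y ↔ Z) → (W → Y)) ↔ (Y → Z)) = False ↔ False = True
Y ↔ W = True ↔ False = False
((Y ⊕ (W → (W ⊕ Z))) ↔ (((Y ↔ Z) → (W → Y)) ↔ (Y → Z))) → (Y ↔ W) = True → False = False

False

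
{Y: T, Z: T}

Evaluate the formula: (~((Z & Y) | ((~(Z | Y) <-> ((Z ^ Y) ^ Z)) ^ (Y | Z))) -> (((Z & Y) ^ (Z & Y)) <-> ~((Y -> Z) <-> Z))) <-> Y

T

Z & Y = T & T = T
Z | Y = T | T = T
~(Z | Y) = ~T = F
Z ^ Y = T ^ T = F
(Z ^ Y) ^ Z = F ^ T = T
~(Z | Y) <-> ((Z ^ Y) ^ Z) = F <-> T = F
Y | Z = T | T = T
(~(Z | Y) <-> ((Z ^ Y) ^ Z)) ^ (Y | Z) = F ^ T = T
(Z & Y) | ((~(Z | Y) <-> ((Z ^ Y) ^ Z)) ^ (Y | Z)) = T | T = T
~((Z & Y) | ((~(Z | Y) <-> ((Z ^ Y) ^ Z)) ^ (Y | Z))) = ~T = F
Z & Y = T & T = T
Z & Y = T & T = T
(Z & Y) ^ (Z & Y) = T ^ T = F
Y -> Z = T -> T = T
(Y -> Z) <-> Z = T <-> T = T
~((Y -> Z) <-> Z) = ~T = F
((Z & Y) ^ (Z & Y)) <-> ~((Y -> Z) <-> Z) = F <-> F = T
~((Z & Y) | ((~(Z | Y) <-> ((Z ^ Y) ^ Z)) ^ (Y | Z))) -> (((Z & Y) ^ (Z & Y)) <-> ~((Y -> Z) <-> Z)) = F -> T = T
(~((Z & Y) | ((~(Z | Y) <-> ((Z ^ Y) ^ Z)) ^ (Y | Z))) -> (((Z & Y) ^ (Z & Y)) <-> ~((Y -> Z) <-> Z))) <-> Y = T <-> T = T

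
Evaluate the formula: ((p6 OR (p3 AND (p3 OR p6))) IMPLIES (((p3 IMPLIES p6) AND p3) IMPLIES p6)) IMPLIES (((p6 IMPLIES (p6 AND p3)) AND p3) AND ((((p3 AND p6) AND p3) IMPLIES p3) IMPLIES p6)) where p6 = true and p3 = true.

true

p3 OR p6 = true OR true = true
p3 AND (p3 OR p6) = true AND true = true
p6 OR (p3 AND (p3 OR p6)) = true OR true = true
p3 IMPLIES p6 = true IMPLIES true = true
(p3 IMPLIES p6) AND p3 = true AND true = true
((p3 IMPLIES p6) AND p3) IMPLIES p6 = true IMPLIES true = true
(p6 OR (p3 AND (p3 OR p6))) IMPLIES (((p3 IMPLIES p6) AND p3) IMPLIES p6) = true IMPLIES true = true
p6 AND p3 = true AND true = true
p6 IMPLIES (p6 AND p3) = true IMPLIES true = true
(p6 IMPLIES (p6 AND p3)) AND p3 = true AND true = true
p3 AND p6 = true AND true = true
(p3 AND p6) AND p3 = true AND true = true
((p3 AND p6) AND p3) IMPLIES p3 = true IMPLIES true = true
(((p3 AND p6) AND p3) IMPLIES p3) IMPLIES p6 = true IMPLIES true = true
((p6 IMPLIES (p6 AND p3)) AND p3) AND ((((p3 AND p6) AND p3) IMPLIES p3) IMPLIES p6) = true AND true = true
((p6 OR (p3 AND (p3 OR p6))) IMPLIES (((p3 IMPLIES p6) AND p3) IMPLIES p6)) IMPLIES (((p6 IMPLIES (p6 AND p3)) AND p3) AND ((((p3 AND p6) AND p3) IMPLIES p3) IMPLIES p6)) = true IMPLIES true = true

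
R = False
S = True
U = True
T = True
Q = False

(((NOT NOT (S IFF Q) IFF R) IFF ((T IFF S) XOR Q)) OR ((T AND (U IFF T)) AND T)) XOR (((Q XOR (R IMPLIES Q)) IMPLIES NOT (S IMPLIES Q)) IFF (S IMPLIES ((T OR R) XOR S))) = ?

S IFF Q = True IFF False = False
NOT (S IFF Q) = NOT False = True
NOT NOT (S IFF Q) = NOT True = False
NOT NOT (S IFF Q) IFF R = False IFF False = True
T IFF S = True IFF True = True
(T IFF S) XOR Q = True XOR False = True
(NOT NOT (S IFF Q) IFF R) IFF ((T IFF S) XOR Q) = True IFF True = True
U IFF T = True IFF True = True
T AND (U IFF T) = True AND True = True
(T AND (U IFF T)) AND T = True AND True = True
((NOT NOT (S IFF Q) IFF R) IFF ((T IFF S) XOR Q)) OR ((T AND (U IFF T)) AND T) = True OR True = True
R IMPLIES Q = False IMPLIES False = True
Q XOR (R IMPLIES Q) = False XOR True = True
S IMPLIES Q = True IMPLIES False = False
NOT (S IMPLIES Q) = NOT False = True
(Q XOR (R IMPLIES Q)) IMPLIES NOT (S IMPLIES Q) = True IMPLIES True = True
T OR R = True OR False = True
(T OR R) XOR S = True XOR True = False
S IMPLIES ((T OR R) XOR S) = True IMPLIES False = False
((Q XOR (R IMPLIES Q)) IMPLIES NOT (S IMPLIES Q)) IFF (S IMPLIES ((T OR R) XOR S)) = True IFF False = False
(((NOT NOT (S IFF Q) IFF R) IFF ((T IFF S) XOR Q)) OR ((T AND (U IFF T)) AND T)) XOR (((Q XOR (R IMPLIES Q)) IMPLIES NOT (S IMPLIES Q)) IFF (S IMPLIES ((T OR R) XOR S))) = True XOR False = True

True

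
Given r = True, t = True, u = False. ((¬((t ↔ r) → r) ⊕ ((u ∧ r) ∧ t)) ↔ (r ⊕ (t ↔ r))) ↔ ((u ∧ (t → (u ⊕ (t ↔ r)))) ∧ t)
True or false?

False

Substituting r=True, t=True, u=False:
t ↔ r = True ↔ True = True
(t ↔ r) → r = True → True = True
¬((t ↔ r) → r) = ¬True = False
u ∧ r = False ∧ True = False
(u ∧ r) ∧ t = False ∧ True = False
¬((t ↔ r) → r) ⊕ ((u ∧ r) ∧ t) = False ⊕ False = False
t ↔ r = True ↔ True = True
r ⊕ (t ↔ r) = True ⊕ True = False
(¬((t ↔ r) → r) ⊕ ((u ∧ r) ∧ t)) ↔ (r ⊕ (t ↔ r)) = False ↔ False = True
t ↔ r = True ↔ True = True
u ⊕ (t ↔ r) = False ⊕ True = True
t → (u ⊕ (t ↔ r)) = True → True = True
u ∧ (t → (u ⊕ (t ↔ r))) = False ∧ True = False
(u ∧ (t → (u ⊕ (t ↔ r)))) ∧ t = False ∧ True = False
((¬((t ↔ r) → r) ⊕ ((u ∧ r) ∧ t)) ↔ (r ⊕ (t ↔ r))) ↔ ((u ∧ (t → (u ⊕ (t ↔ r)))) ∧ t) = True ↔ False = False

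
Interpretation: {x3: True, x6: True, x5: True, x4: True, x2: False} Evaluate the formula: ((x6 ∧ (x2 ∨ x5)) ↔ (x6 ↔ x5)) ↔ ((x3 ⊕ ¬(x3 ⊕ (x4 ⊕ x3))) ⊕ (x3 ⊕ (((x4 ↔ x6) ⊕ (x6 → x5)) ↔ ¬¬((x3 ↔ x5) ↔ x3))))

Substituting x3=True, x6=True, x5=True, x4=True, x2=False:
x2 ∨ x5 = False ∨ True = True
x6 ∧ (x2 ∨ x5) = True ∧ True = True
x6 ↔ x5 = True ↔ True = True
(x6 ∧ (x2 ∨ x5)) ↔ (x6 ↔ x5) = True ↔ True = True
x4 ⊕ x3 = True ⊕ True = False
x3 ⊕ (x4 ⊕ x3) = True ⊕ False = True
¬(x3 ⊕ (x4 ⊕ x3)) = ¬True = False
x3 ⊕ ¬(x3 ⊕ (x4 ⊕ x3)) = True ⊕ False = True
x4 ↔ x6 = True ↔ True = True
x6 → x5 = True → True = True
(x4 ↔ x6) ⊕ (x6 → x5) = True ⊕ True = False
x3 ↔ x5 = True ↔ True = True
(x3 ↔ x5) ↔ x3 = True ↔ True = True
¬((x3 ↔ x5) ↔ x3) = ¬True = False
¬¬((x3 ↔ x5) ↔ x3) = ¬False = True
((x4 ↔ x6) ⊕ (x6 → x5)) ↔ ¬¬((x3 ↔ x5) ↔ x3) = False ↔ True = False
x3 ⊕ (((x4 ↔ x6) ⊕ (x6 → x5)) ↔ ¬¬((x3 ↔ x5) ↔ x3)) = True ⊕ False = True
(x3 ⊕ ¬(x3 ⊕ (x4 ⊕ x3))) ⊕ (x3 ⊕ (((x4 ↔ x6) ⊕ (x6 → x5)) ↔ ¬¬((x3 ↔ x5) ↔ x3))) = True ⊕ True = False
((x6 ∧ (x2 ∨ x5)) ↔ (x6 ↔ x5)) ↔ ((x3 ⊕ ¬(x3 ⊕ (x4 ⊕ x3))) ⊕ (x3 ⊕ (((x4 ↔ x6) ⊕ (x6 → x5)) ↔ ¬¬((x3 ↔ x5) ↔ x3)))) = True ↔ False = False

False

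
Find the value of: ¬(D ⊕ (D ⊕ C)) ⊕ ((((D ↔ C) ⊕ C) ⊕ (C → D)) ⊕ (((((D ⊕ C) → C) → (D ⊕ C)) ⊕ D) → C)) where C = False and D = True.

Substituting C=False, D=True:
D ⊕ C = True ⊕ False = True
D ⊕ (D ⊕ C) = True ⊕ True = False
¬(D ⊕ (D ⊕ C)) = ¬False = True
D ↔ C = True ↔ False = False
(D ↔ C) ⊕ C = False ⊕ False = False
C → D = False → True = True
((D ↔ C) ⊕ C) ⊕ (C → D) = False ⊕ True = True
D ⊕ C = True ⊕ False = True
(D ⊕ C) → C = True → False = False
D ⊕ C = True ⊕ False = True
((D ⊕ C) → C) → (D ⊕ C) = False → True = True
(((D ⊕ C) → C) → (D ⊕ C)) ⊕ D = True ⊕ True = False
((((D ⊕ C) → C) → (D ⊕ C)) ⊕ D) → C = False → False = True
(((D ↔ C) ⊕ C) ⊕ (C → D)) ⊕ (((((D ⊕ C) → C) → (D ⊕ C)) ⊕ D) → C) = True ⊕ True = False
¬(D ⊕ (D ⊕ C)) ⊕ ((((D ↔ C) ⊕ C) ⊕ (C → D)) ⊕ (((((D ⊕ C) → C) → (D ⊕ C)) ⊕ D) → C)) = True ⊕ False = True

True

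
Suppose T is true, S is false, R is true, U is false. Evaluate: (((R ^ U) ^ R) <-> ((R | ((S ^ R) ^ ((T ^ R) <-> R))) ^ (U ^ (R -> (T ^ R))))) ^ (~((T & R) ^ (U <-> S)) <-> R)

Substituting T=1, S=0, R=1, U=0:
R ^ U = 1 ^ 0 = 1
(R ^ U) ^ R = 1 ^ 1 = 0
S ^ R = 0 ^ 1 = 1
T ^ R = 1 ^ 1 = 0
(T ^ R) <-> R = 0 <-> 1 = 0
(S ^ R) ^ ((T ^ R) <-> R) = 1 ^ 0 = 1
R | ((S ^ R) ^ ((T ^ R) <-> R)) = 1 | 1 = 1
T ^ R = 1 ^ 1 = 0
R -> (T ^ R) = 1 -> 0 = 0
U ^ (R -> (T ^ R)) = 0 ^ 0 = 0
(R | ((S ^ R) ^ ((T ^ R) <-> R))) ^ (U ^ (R -> (T ^ R))) = 1 ^ 0 = 1
((R ^ U) ^ R) <-> ((R | ((S ^ R) ^ ((T ^ R) <-> R))) ^ (U ^ (R -> (T ^ R)))) = 0 <-> 1 = 0
T & R = 1 & 1 = 1
U <-> S = 0 <-> 0 = 1
(T & R) ^ (U <-> S) = 1 ^ 1 = 0
~((T & R) ^ (U <-> S)) = ~0 = 1
~((T & R) ^ (U <-> S)) <-> R = 1 <-> 1 = 1
(((R ^ U) ^ R) <-> ((R | ((S ^ R) ^ ((T ^ R) <-> R))) ^ (U ^ (R -> (T ^ R))))) ^ (~((T & R) ^ (U <-> S)) <-> R) = 0 ^ 1 = 1

1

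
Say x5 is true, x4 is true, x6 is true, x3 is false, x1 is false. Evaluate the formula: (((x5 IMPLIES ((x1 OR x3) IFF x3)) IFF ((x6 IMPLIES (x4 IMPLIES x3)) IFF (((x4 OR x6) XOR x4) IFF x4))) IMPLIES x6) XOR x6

x1 OR x3 = False OR False = False
(x1 OR x3) IFF x3 = False IFF False = True
x5 IMPLIES ((x1 OR x3) IFF x3) = True IMPLIES True = True
x4 IMPLIES x3 = True IMPLIES False = False
x6 IMPLIES (x4 IMPLIES x3) = True IMPLIES False = False
x4 OR x6 = True OR True = True
(x4 OR x6) XOR x4 = True XOR True = False
((x4 OR x6) XOR x4) IFF x4 = False IFF True = False
(x6 IMPLIES (x4 IMPLIES x3)) IFF (((x4 OR x6) XOR x4) IFF x4) = False IFF False = True
(x5 IMPLIES ((x1 OR x3) IFF x3)) IFF ((x6 IMPLIES (x4 IMPLIES x3)) IFF (((x4 OR x6) XOR x4) IFF x4)) = True IFF True = True
((x5 IMPLIES ((x1 OR x3) IFF x3)) IFF ((x6 IMPLIES (x4 IMPLIES x3)) IFF (((x4 OR x6) XOR x4) IFF x4))) IMPLIES x6 = True IMPLIES True = True
(((x5 IMPLIES ((x1 OR x3) IFF x3)) IFF ((x6 IMPLIES (x4 IMPLIES x3)) IFF (((x4 OR x6) XOR x4) IFF x4))) IMPLIES x6) XOR x6 = True XOR True = False

False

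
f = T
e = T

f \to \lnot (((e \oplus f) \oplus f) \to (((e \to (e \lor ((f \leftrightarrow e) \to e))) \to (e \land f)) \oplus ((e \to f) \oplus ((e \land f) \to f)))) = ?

e \oplus f = T \oplus T = F
(e \oplus f) \oplus f = F \oplus T = T
f \leftrightarrow e = T \leftrightarrow T = T
(f \leftrightarrow e) \to e = T \to T = T
e \lor ((f \leftrightarrow e) \to e) = T \lor T = T
e \to (e \lor ((f \leftrightarrow e) \to e)) = T \to T = T
e \land f = T \land T = T
(e \to (e \lor ((f \leftrightarrow e) \to e))) \to (e \land f) = T \to T = T
e \to f = T \to T = T
e \land f = T \land T = T
(e \land f) \to f = T \to T = T
(e \to f) \oplus ((e \land f) \to f) = T \oplus T = F
((e \to (e \lor ((f \leftrightarrow e) \to e))) \to (e \land f)) \oplus ((e \to f) \oplus ((e \land f) \to f)) = T \oplus F = T
((e \oplus f) \oplus f) \to (((e \to (e \lor ((f \leftrightarrow e) \to e))) \to (e \land f)) \oplus ((e \to f) \oplus ((e \land f) \to f))) = T \to T = T
\lnot (((e \oplus f) \oplus f) \to (((e \to (e \lor ((f \leftrightarrow e) \to e))) \to (e \land f)) \oplus ((e \to f) \oplus ((e \land f) \to f)))) = \lnot T = F
f \to \lnot (((e \oplus f) \oplus f) \to (((e \to (e \lor ((f \leftrightarrow e) \to e))) \to (e \land f)) \oplus ((e \to f) \oplus ((e \land f) \to f)))) = T \to F = F

F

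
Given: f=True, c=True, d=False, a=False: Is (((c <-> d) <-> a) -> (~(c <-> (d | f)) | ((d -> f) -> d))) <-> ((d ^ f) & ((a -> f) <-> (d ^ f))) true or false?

False

c <-> d = True <-> False = False
(c <-> d) <-> a = False <-> False = True
d | f = False | True = True
c <-> (d | f) = True <-> True = True
~(c <-> (d | f)) = ~True = False
d -> f = False -> True = True
(d -> f) -> d = True -> False = False
~(c <-> (d | f)) | ((d -> f) -> d) = False | False = False
((c <-> d) <-> a) -> (~(c <-> (d | f)) | ((d -> f) -> d)) = True -> False = False
d ^ f = False ^ True = True
a -> f = False -> True = True
d ^ f = False ^ True = True
(a -> f) <-> (d ^ f) = True <-> True = True
(d ^ f) & ((a -> f) <-> (d ^ f)) = True & True = True
(((c <-> d) <-> a) -> (~(c <-> (d | f)) | ((d -> f) -> d))) <-> ((d ^ f) & ((a -> f) <-> (d ^ f))) = False <-> True = False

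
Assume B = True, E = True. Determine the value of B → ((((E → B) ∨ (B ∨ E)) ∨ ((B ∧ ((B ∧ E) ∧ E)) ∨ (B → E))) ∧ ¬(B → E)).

False

Substituting B=True, E=True:
E → B = True → True = True
B ∨ E = True ∨ True = True
(E → B) ∨ (B ∨ E) = True ∨ True = True
B ∧ E = True ∧ True = True
(B ∧ E) ∧ E = True ∧ True = True
B ∧ ((B ∧ E) ∧ E) = True ∧ True = True
B → E = True → True = True
(B ∧ ((B ∧ E) ∧ E)) ∨ (B → E) = True ∨ True = True
((E → B) ∨ (B ∨ E)) ∨ ((B ∧ ((B ∧ E) ∧ E)) ∨ (B → E)) = True ∨ True = True
B → E = True → True = True
¬(B → E) = ¬True = False
(((E → B) ∨ (B ∨ E)) ∨ ((B ∧ ((B ∧ E) ∧ E)) ∨ (B → E))) ∧ ¬(B → E) = True ∧ False = False
B → ((((E → B) ∨ (B ∨ E)) ∨ ((B ∧ ((B ∧ E) ∧ E)) ∨ (B → E))) ∧ ¬(B → E)) = True → False = False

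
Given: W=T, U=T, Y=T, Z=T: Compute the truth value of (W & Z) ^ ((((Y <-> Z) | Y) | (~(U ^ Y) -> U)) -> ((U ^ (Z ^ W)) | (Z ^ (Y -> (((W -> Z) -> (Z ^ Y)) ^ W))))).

Substituting W=T, U=T, Y=T, Z=T:
W & Z = T & T = T
Y <-> Z = T <-> T = T
(Y <-> Z) | Y = T | T = T
U ^ Y = T ^ T = F
~(U ^ Y) = ~F = T
~(U ^ Y) -> U = T -> T = T
((Y <-> Z) | Y) | (~(U ^ Y) -> U) = T | T = T
Z ^ W = T ^ T = F
U ^ (Z ^ W) = T ^ F = T
W -> Z = T -> T = T
Z ^ Y = T ^ T = F
(W -> Z) -> (Z ^ Y) = T -> F = F
((W -> Z) -> (Z ^ Y)) ^ W = F ^ T = T
Y -> (((W -> Z) -> (Z ^ Y)) ^ W) = T -> T = T
Z ^ (Y -> (((W -> Z) -> (Z ^ Y)) ^ W)) = T ^ T = F
(U ^ (Z ^ W)) | (Z ^ (Y -> (((W -> Z) -> (Z ^ Y)) ^ W))) = T | F = T
(((Y <-> Z) | Y) | (~(U ^ Y) -> U)) -> ((U ^ (Z ^ W)) | (Z ^ (Y -> (((W -> Z) -> (Z ^ Y)) ^ W)))) = T -> T = T
(W & Z) ^ ((((Y <-> Z) | Y) | (~(U ^ Y) -> U)) -> ((U ^ (Z ^ W)) | (Z ^ (Y -> (((W -> Z) -> (Z ^ Y)) ^ W))))) = T ^ T = F

F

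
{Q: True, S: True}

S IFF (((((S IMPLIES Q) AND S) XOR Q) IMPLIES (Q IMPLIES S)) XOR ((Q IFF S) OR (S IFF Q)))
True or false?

Substituting Q=True, S=True:
S IMPLIES Q = True IMPLIES True = True
(S IMPLIES Q) AND S = True AND True = True
((S IMPLIES Q) AND S) XOR Q = True XOR True = False
Q IMPLIES S = True IMPLIES True = True
(((S IMPLIES Q) AND S) XOR Q) IMPLIES (Q IMPLIES S) = False IMPLIES True = True
Q IFF S = True IFF True = True
S IFF Q = True IFF True = True
(Q IFF S) OR (S IFF Q) = True OR True = True
((((S IMPLIES Q) AND S) XOR Q) IMPLIES (Q IMPLIES S)) XOR ((Q IFF S) OR (S IFF Q)) = True XOR True = False
S IFF (((((S IMPLIES Q) AND S) XOR Q) IMPLIES (Q IMPLIES S)) XOR ((Q IFF S) OR (S IFF Q))) = True IFF False = False

False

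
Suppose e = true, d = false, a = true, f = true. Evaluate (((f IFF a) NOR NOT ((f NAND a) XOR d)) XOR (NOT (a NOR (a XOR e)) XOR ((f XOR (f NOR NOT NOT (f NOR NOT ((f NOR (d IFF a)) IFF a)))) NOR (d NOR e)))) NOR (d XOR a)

Substituting e=true, d=false, a=true, f=true:
f IFF a = true IFF true = true
f NAND a = true NAND true = false
(f NAND a) XOR d = false XOR false = false
NOT ((f NAND a) XOR d) = NOT false = true
(f IFF a) NOR NOT ((f NAND a) XOR d) = true NOR true = false
a XOR e = true XOR true = false
a NOR (a XOR e) = true NOR false = false
NOT (a NOR (a XOR e)) = NOT false = true
d IFF a = false IFF true = false
f NOR (d IFF a) = true NOR false = false
(f NOR (d IFF a)) IFF a = false IFF true = false
NOT ((f NOR (d IFF a)) IFF a) = NOT false = true
f NOR NOT ((f NOR (d IFF a)) IFF a) = true NOR true = false
NOT (f NOR NOT ((f NOR (d IFF a)) IFF a)) = NOT false = true
NOT NOT (f NOR NOT ((f NOR (d IFF a)) IFF a)) = NOT true = false
f NOR NOT NOT (f NOR NOT ((f NOR (d IFF a)) IFF a)) = true NOR false = false
f XOR (f NOR NOT NOT (f NOR NOT ((f NOR (d IFF a)) IFF a))) = true XOR false = true
d NOR e = false NOR true = false
(f XOR (f NOR NOT NOT (f NOR NOT ((f NOR (d IFF a)) IFF a)))) NOR (d NOR e) = true NOR false = false
NOT (a NOR (a XOR e)) XOR ((f XOR (f NOR NOT NOT (f NOR NOT ((f NOR (d IFF a)) IFF a)))) NOR (d NOR e)) = true XOR false = true
((f IFF a) NOR NOT ((f NAND a) XOR d)) XOR (NOT (a NOR (a XOR e)) XOR ((f XOR (f NOR NOT NOT (f NOR NOT ((f NOR (d IFF a)) IFF a)))) NOR (d NOR e))) = false XOR true = true
d XOR a = false XOR true = true
(((f IFF a) NOR NOT ((f NAND a) XOR d)) XOR (NOT (a NOR (a XOR e)) XOR ((f XOR (f NOR NOT NOT (f NOR NOT ((f NOR (d IFF a)) IFF a)))) NOR (d NOR e)))) NOR (d XOR a) = true NOR true = false

false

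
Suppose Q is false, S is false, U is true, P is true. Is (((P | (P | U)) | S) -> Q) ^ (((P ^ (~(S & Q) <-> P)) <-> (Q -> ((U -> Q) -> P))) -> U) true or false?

T

P | U = T | T = T
P | (P | U) = T | T = T
(P | (P | U)) | S = T | F = T
((P | (P | U)) | S) -> Q = T -> F = F
S & Q = F & F = F
~(S & Q) = ~F = T
~(S & Q) <-> P = T <-> T = T
P ^ (~(S & Q) <-> P) = T ^ T = F
U -> Q = T -> F = F
(U -> Q) -> P = F -> T = T
Q -> ((U -> Q) -> P) = F -> T = T
(P ^ (~(S & Q) <-> P)) <-> (Q -> ((U -> Q) -> P)) = F <-> T = F
((P ^ (~(S & Q) <-> P)) <-> (Q -> ((U -> Q) -> P))) -> U = F -> T = T
(((P | (P | U)) | S) -> Q) ^ (((P ^ (~(S & Q) <-> P)) <-> (Q -> ((U -> Q) -> P))) -> U) = F ^ T = T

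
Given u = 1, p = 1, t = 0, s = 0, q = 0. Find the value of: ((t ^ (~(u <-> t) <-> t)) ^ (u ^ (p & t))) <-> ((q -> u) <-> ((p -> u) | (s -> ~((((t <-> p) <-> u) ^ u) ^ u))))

1

u <-> t = 1 <-> 0 = 0
~(u <-> t) = ~0 = 1
~(u <-> t) <-> t = 1 <-> 0 = 0
t ^ (~(u <-> t) <-> t) = 0 ^ 0 = 0
p & t = 1 & 0 = 0
u ^ (p & t) = 1 ^ 0 = 1
(t ^ (~(u <-> t) <-> t)) ^ (u ^ (p & t)) = 0 ^ 1 = 1
q -> u = 0 -> 1 = 1
p -> u = 1 -> 1 = 1
t <-> p = 0 <-> 1 = 0
(t <-> p) <-> u = 0 <-> 1 = 0
((t <-> p) <-> u) ^ u = 0 ^ 1 = 1
(((t <-> p) <-> u) ^ u) ^ u = 1 ^ 1 = 0
~((((t <-> p) <-> u) ^ u) ^ u) = ~0 = 1
s -> ~((((t <-> p) <-> u) ^ u) ^ u) = 0 -> 1 = 1
(p -> u) | (s -> ~((((t <-> p) <-> u) ^ u) ^ u)) = 1 | 1 = 1
(q -> u) <-> ((p -> u) | (s -> ~((((t <-> p) <-> u) ^ u) ^ u))) = 1 <-> 1 = 1
((t ^ (~(u <-> t) <-> t)) ^ (u ^ (p & t))) <-> ((q -> u) <-> ((p -> u) | (s -> ~((((t <-> p) <-> u) ^ u) ^ u)))) = 1 <-> 1 = 1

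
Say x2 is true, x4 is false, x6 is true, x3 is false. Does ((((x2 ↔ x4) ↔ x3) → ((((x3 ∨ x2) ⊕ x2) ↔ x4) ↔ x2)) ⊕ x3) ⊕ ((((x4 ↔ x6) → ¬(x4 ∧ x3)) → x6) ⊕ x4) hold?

False

x2 ↔ x4 = True ↔ False = False
(x2 ↔ x4) ↔ x3 = False ↔ False = True
x3 ∨ x2 = False ∨ True = True
(x3 ∨ x2) ⊕ x2 = True ⊕ True = False
((x3 ∨ x2) ⊕ x2) ↔ x4 = False ↔ False = True
(((x3 ∨ x2) ⊕ x2) ↔ x4) ↔ x2 = True ↔ True = True
((x2 ↔ x4) ↔ x3) → ((((x3 ∨ x2) ⊕ x2) ↔ x4) ↔ x2) = True → True = True
(((x2 ↔ x4) ↔ x3) → ((((x3 ∨ x2) ⊕ x2) ↔ x4) ↔ x2)) ⊕ x3 = True ⊕ False = True
x4 ↔ x6 = False ↔ True = False
x4 ∧ x3 = False ∧ False = False
¬(x4 ∧ x3) = ¬False = True
(x4 ↔ x6) → ¬(x4 ∧ x3) = False → True = True
((x4 ↔ x6) → ¬(x4 ∧ x3)) → x6 = True → True = True
(((x4 ↔ x6) → ¬(x4 ∧ x3)) → x6) ⊕ x4 = True ⊕ False = True
((((x2 ↔ x4) ↔ x3) → ((((x3 ∨ x2) ⊕ x2) ↔ x4) ↔ x2)) ⊕ x3) ⊕ ((((x4 ↔ x6) → ¬(x4 ∧ x3)) → x6) ⊕ x4) = True ⊕ True = False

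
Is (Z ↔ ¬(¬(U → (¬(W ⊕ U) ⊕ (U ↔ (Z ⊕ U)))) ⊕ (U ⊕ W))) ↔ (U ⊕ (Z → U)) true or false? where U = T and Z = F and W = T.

W ⊕ U = T ⊕ T = F
¬(W ⊕ U) = ¬F = T
Z ⊕ U = F ⊕ T = T
U ↔ (Z ⊕ U) = T ↔ T = T
¬(W ⊕ U) ⊕ (U ↔ (Z ⊕ U)) = T ⊕ T = F
U → (¬(W ⊕ U) ⊕ (U ↔ (Z ⊕ U))) = T → F = F
¬(U → (¬(W ⊕ U) ⊕ (U ↔ (Z ⊕ U)))) = ¬F = T
U ⊕ W = T ⊕ T = F
¬(U → (¬(W ⊕ U) ⊕ (U ↔ (Z ⊕ U)))) ⊕ (U ⊕ W) = T ⊕ F = T
¬(¬(U → (¬(W ⊕ U) ⊕ (U ↔ (Z ⊕ U)))) ⊕ (U ⊕ W)) = ¬T = F
Z ↔ ¬(¬(U → (¬(W ⊕ U) ⊕ (U ↔ (Z ⊕ U)))) ⊕ (U ⊕ W)) = F ↔ F = T
Z → U = F → T = T
U ⊕ (Z → U) = T ⊕ T = F
(Z ↔ ¬(¬(U → (¬(W ⊕ U) ⊕ (U ↔ (Z ⊕ U)))) ⊕ (U ⊕ W))) ↔ (U ⊕ (Z → U)) = T ↔ F = F

F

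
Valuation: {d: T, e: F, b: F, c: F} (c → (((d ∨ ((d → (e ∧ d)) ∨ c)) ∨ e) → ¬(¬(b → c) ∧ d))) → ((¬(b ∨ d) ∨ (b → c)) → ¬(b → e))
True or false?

F

e ∧ d = F ∧ T = F
d → (e ∧ d) = T → F = F
(d → (e ∧ d)) ∨ c = F ∨ F = F
d ∨ ((d → (e ∧ d)) ∨ c) = T ∨ F = T
(d ∨ ((d → (e ∧ d)) ∨ c)) ∨ e = T ∨ F = T
b → c = F → F = T
¬(b → c) = ¬T = F
¬(b → c) ∧ d = F ∧ T = F
¬(¬(b → c) ∧ d) = ¬F = T
((d ∨ ((d → (e ∧ d)) ∨ c)) ∨ e) → ¬(¬(b → c) ∧ d) = T → T = T
c → (((d ∨ ((d → (e ∧ d)) ∨ c)) ∨ e) → ¬(¬(b → c) ∧ d)) = F → T = T
b ∨ d = F ∨ T = T
¬(b ∨ d) = ¬T = F
b → c = F → F = T
¬(b ∨ d) ∨ (b → c) = F ∨ T = T
b → e = F → F = T
¬(b → e) = ¬T = F
(¬(b ∨ d) ∨ (b → c)) → ¬(b → e) = T → F = F
(c → (((d ∨ ((d → (e ∧ d)) ∨ c)) ∨ e) → ¬(¬(b → c) ∧ d))) → ((¬(b ∨ d) ∨ (b → c)) → ¬(b → e)) = T → F = F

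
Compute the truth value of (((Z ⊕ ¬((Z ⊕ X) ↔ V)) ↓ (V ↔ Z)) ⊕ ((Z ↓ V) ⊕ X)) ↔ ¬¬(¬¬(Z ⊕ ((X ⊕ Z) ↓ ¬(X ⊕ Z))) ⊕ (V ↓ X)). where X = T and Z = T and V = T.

Z ⊕ X = T ⊕ T = F
(Z ⊕ X) ↔ V = F ↔ T = F
¬((Z ⊕ X) ↔ V) = ¬F = T
Z ⊕ ¬((Z ⊕ X) ↔ V) = T ⊕ T = F
V ↔ Z = T ↔ T = T
(Z ⊕ ¬((Z ⊕ X) ↔ V)) ↓ (V ↔ Z) = F ↓ T = F
Z ↓ V = T ↓ T = F
(Z ↓ V) ⊕ X = F ⊕ T = T
((Z ⊕ ¬((Z ⊕ X) ↔ V)) ↓ (V ↔ Z)) ⊕ ((Z ↓ V) ⊕ X) = F ⊕ T = T
X ⊕ Z = T ⊕ T = F
X ⊕ Z = T ⊕ T = F
¬(X ⊕ Z) = ¬F = T
(X ⊕ Z) ↓ ¬(X ⊕ Z) = F ↓ T = F
Z ⊕ ((X ⊕ Z) ↓ ¬(X ⊕ Z)) = T ⊕ F = T
¬(Z ⊕ ((X ⊕ Z) ↓ ¬(X ⊕ Z))) = ¬T = F
¬¬(Z ⊕ ((X ⊕ Z) ↓ ¬(X ⊕ Z))) = ¬F = T
V ↓ X = T ↓ T = F
¬¬(Z ⊕ ((X ⊕ Z) ↓ ¬(X ⊕ Z))) ⊕ (V ↓ X) = T ⊕ F = T
¬(¬¬(Z ⊕ ((X ⊕ Z) ↓ ¬(X ⊕ Z))) ⊕ (V ↓ X)) = ¬T = F
¬¬(¬¬(Z ⊕ ((X ⊕ Z) ↓ ¬(X ⊕ Z))) ⊕ (V ↓ X)) = ¬F = T
(((Z ⊕ ¬((Z ⊕ X) ↔ V)) ↓ (V ↔ Z)) ⊕ ((Z ↓ V) ⊕ X)) ↔ ¬¬(¬¬(Z ⊕ ((X ⊕ Z) ↓ ¬(X ⊕ Z))) ⊕ (V ↓ X)) = T ↔ T = T

T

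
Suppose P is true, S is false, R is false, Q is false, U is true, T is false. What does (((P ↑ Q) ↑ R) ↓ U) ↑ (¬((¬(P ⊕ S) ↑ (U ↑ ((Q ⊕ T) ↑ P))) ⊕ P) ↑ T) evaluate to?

True

P ↑ Q = True ↑ False = True
(P ↑ Q) ↑ R = True ↑ False = True
((P ↑ Q) ↑ R) ↓ U = True ↓ True = False
P ⊕ S = True ⊕ False = True
¬(P ⊕ S) = ¬True = False
Q ⊕ T = False ⊕ False = False
(Q ⊕ T) ↑ P = False ↑ True = True
U ↑ ((Q ⊕ T) ↑ P) = True ↑ True = False
¬(P ⊕ S) ↑ (U ↑ ((Q ⊕ T) ↑ P)) = False ↑ False = True
(¬(P ⊕ S) ↑ (U ↑ ((Q ⊕ T) ↑ P))) ⊕ P = True ⊕ True = False
¬((¬(P ⊕ S) ↑ (U ↑ ((Q ⊕ T) ↑ P))) ⊕ P) = ¬False = True
¬((¬(P ⊕ S) ↑ (U ↑ ((Q ⊕ T) ↑ P))) ⊕ P) ↑ T = True ↑ False = True
(((P ↑ Q) ↑ R) ↓ U) ↑ (¬((¬(P ⊕ S) ↑ (U ↑ ((Q ⊕ T) ↑ P))) ⊕ P) ↑ T) = False ↑ True = True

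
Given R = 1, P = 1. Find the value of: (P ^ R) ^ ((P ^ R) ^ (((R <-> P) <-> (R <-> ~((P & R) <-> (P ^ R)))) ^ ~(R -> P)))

P ^ R = 1 ^ 1 = 0
P ^ R = 1 ^ 1 = 0
R <-> P = 1 <-> 1 = 1
P & R = 1 & 1 = 1
P ^ R = 1 ^ 1 = 0
(P & R) <-> (P ^ R) = 1 <-> 0 = 0
~((P & R) <-> (P ^ R)) = ~0 = 1
R <-> ~((P & R) <-> (P ^ R)) = 1 <-> 1 = 1
(R <-> P) <-> (R <-> ~((P & R) <-> (P ^ R))) = 1 <-> 1 = 1
R -> P = 1 -> 1 = 1
~(R -> P) = ~1 = 0
((R <-> P) <-> (R <-> ~((P & R) <-> (P ^ R)))) ^ ~(R -> P) = 1 ^ 0 = 1
(P ^ R) ^ (((R <-> P) <-> (R <-> ~((P & R) <-> (P ^ R)))) ^ ~(R -> P)) = 0 ^ 1 = 1
(P ^ R) ^ ((P ^ R) ^ (((R <-> P) <-> (R <-> ~((P & R) <-> (P ^ R)))) ^ ~(R -> P))) = 0 ^ 1 = 1

1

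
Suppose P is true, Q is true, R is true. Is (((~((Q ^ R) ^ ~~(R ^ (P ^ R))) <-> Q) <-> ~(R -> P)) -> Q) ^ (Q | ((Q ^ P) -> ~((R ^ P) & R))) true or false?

0

Q ^ R = 1 ^ 1 = 0
P ^ R = 1 ^ 1 = 0
R ^ (P ^ R) = 1 ^ 0 = 1
~(R ^ (P ^ R)) = ~1 = 0
~~(R ^ (P ^ R)) = ~0 = 1
(Q ^ R) ^ ~~(R ^ (P ^ R)) = 0 ^ 1 = 1
~((Q ^ R) ^ ~~(R ^ (P ^ R))) = ~1 = 0
~((Q ^ R) ^ ~~(R ^ (P ^ R))) <-> Q = 0 <-> 1 = 0
R -> P = 1 -> 1 = 1
~(R -> P) = ~1 = 0
(~((Q ^ R) ^ ~~(R ^ (P ^ R))) <-> Q) <-> ~(R -> P) = 0 <-> 0 = 1
((~((Q ^ R) ^ ~~(R ^ (P ^ R))) <-> Q) <-> ~(R -> P)) -> Q = 1 -> 1 = 1
Q ^ P = 1 ^ 1 = 0
R ^ P = 1 ^ 1 = 0
(R ^ P) & R = 0 & 1 = 0
~((R ^ P) & R) = ~0 = 1
(Q ^ P) -> ~((R ^ P) & R) = 0 -> 1 = 1
Q | ((Q ^ P) -> ~((R ^ P) & R)) = 1 | 1 = 1
(((~((Q ^ R) ^ ~~(R ^ (P ^ R))) <-> Q) <-> ~(R -> P)) -> Q) ^ (Q | ((Q ^ P) -> ~((R ^ P) & R))) = 1 ^ 1 = 0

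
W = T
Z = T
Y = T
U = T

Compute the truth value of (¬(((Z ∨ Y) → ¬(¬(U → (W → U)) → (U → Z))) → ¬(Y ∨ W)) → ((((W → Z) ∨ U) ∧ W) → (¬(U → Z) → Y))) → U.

T

Z ∨ Y = T ∨ T = T
W → U = T → T = T
U → (W → U) = T → T = T
¬(U → (W → U)) = ¬T = F
U → Z = T → T = T
¬(U → (W → U)) → (U → Z) = F → T = T
¬(¬(U → (W → U)) → (U → Z)) = ¬T = F
(Z ∨ Y) → ¬(¬(U → (W → U)) → (U → Z)) = T → F = F
Y ∨ W = T ∨ T = T
¬(Y ∨ W) = ¬T = F
((Z ∨ Y) → ¬(¬(U → (W → U)) → (U → Z))) → ¬(Y ∨ W) = F → F = T
¬(((Z ∨ Y) → ¬(¬(U → (W → U)) → (U → Z))) → ¬(Y ∨ W)) = ¬T = F
W → Z = T → T = T
(W → Z) ∨ U = T ∨ T = T
((W → Z) ∨ U) ∧ W = T ∧ T = T
U → Z = T → T = T
¬(U → Z) = ¬T = F
¬(U → Z) → Y = F → T = T
(((W → Z) ∨ U) ∧ W) → (¬(U → Z) → Y) = T → T = T
¬(((Z ∨ Y) → ¬(¬(U → (W → U)) → (U → Z))) → ¬(Y ∨ W)) → ((((W → Z) ∨ U) ∧ W) → (¬(U → Z) → Y)) = F → T = T
(¬(((Z ∨ Y) → ¬(¬(U → (W → U)) → (U → Z))) → ¬(Y ∨ W)) → ((((W → Z) ∨ U) ∧ W) → (¬(U → Z) → Y))) → U = T → T = T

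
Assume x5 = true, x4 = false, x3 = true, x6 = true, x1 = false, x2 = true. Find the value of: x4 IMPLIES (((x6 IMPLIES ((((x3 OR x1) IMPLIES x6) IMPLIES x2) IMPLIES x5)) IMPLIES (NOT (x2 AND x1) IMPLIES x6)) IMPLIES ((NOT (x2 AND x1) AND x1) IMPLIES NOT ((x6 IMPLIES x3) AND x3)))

x3 OR x1 = true OR false = true
(x3 OR x1) IMPLIES x6 = true IMPLIES true = true
((x3 OR x1) IMPLIES x6) IMPLIES x2 = true IMPLIES true = true
(((x3 OR x1) IMPLIES x6) IMPLIES x2) IMPLIES x5 = true IMPLIES true = true
x6 IMPLIES ((((x3 OR x1) IMPLIES x6) IMPLIES x2) IMPLIES x5) = true IMPLIES true = true
x2 AND x1 = true AND false = false
NOT (x2 AND x1) = NOT false = true
NOT (x2 AND x1) IMPLIES x6 = true IMPLIES true = true
(x6 IMPLIES ((((x3 OR x1) IMPLIES x6) IMPLIES x2) IMPLIES x5)) IMPLIES (NOT (x2 AND x1) IMPLIES x6) = true IMPLIES true = true
x2 AND x1 = true AND false = false
NOT (x2 AND x1) = NOT false = true
NOT (x2 AND x1) AND x1 = true AND false = false
x6 IMPLIES x3 = true IMPLIES true = true
(x6 IMPLIES x3) AND x3 = true AND true = true
NOT ((x6 IMPLIES x3) AND x3) = NOT true = false
(NOT (x2 AND x1) AND x1) IMPLIES NOT ((x6 IMPLIES x3) AND x3) = false IMPLIES false = true
((x6 IMPLIES ((((x3 OR x1) IMPLIES x6) IMPLIES x2) IMPLIES x5)) IMPLIES (NOT (x2 AND x1) IMPLIES x6)) IMPLIES ((NOT (x2 AND x1) AND x1) IMPLIES NOT ((x6 IMPLIES x3) AND x3)) = true IMPLIES true = true
x4 IMPLIES (((x6 IMPLIES ((((x3 OR x1) IMPLIES x6) IMPLIES x2) IMPLIES x5)) IMPLIES (NOT (x2 AND x1) IMPLIES x6)) IMPLIES ((NOT (x2 AND x1) AND x1) IMPLIES NOT ((x6 IMPLIES x3) AND x3))) = false IMPLIES true = true

true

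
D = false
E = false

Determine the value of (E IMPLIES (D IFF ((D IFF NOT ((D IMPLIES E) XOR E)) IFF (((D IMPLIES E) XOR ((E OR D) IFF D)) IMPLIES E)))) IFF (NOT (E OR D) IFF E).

Substituting D=false, E=false:
D IMPLIES E = false IMPLIES false = true
(D IMPLIES E) XOR E = true XOR false = true
NOT ((D IMPLIES E) XOR E) = NOT true = false
D IFF NOT ((D IMPLIES E) XOR E) = false IFF false = true
D IMPLIES E = false IMPLIES false = true
E OR D = false OR false = false
(E OR D) IFF D = false IFF false = true
(D IMPLIES E) XOR ((E OR D) IFF D) = true XOR true = false
((D IMPLIES E) XOR ((E OR D) IFF D)) IMPLIES E = false IMPLIES false = true
(D IFF NOT ((D IMPLIES E) XOR E)) IFF (((D IMPLIES E) XOR ((E OR D) IFF D)) IMPLIES E) = true IFF true = true
D IFF ((D IFF NOT ((D IMPLIES E) XOR E)) IFF (((D IMPLIES E) XOR ((E OR D) IFF D)) IMPLIES E)) = false IFF true = false
E IMPLIES (D IFF ((D IFF NOT ((D IMPLIES E) XOR E)) IFF (((D IMPLIES E) XOR ((E OR D) IFF D)) IMPLIES E))) = false IMPLIES false = true
E OR D = false OR false = false
NOT (E OR D) = NOT false = true
NOT (E OR D) IFF E = true IFF false = false
(E IMPLIES (D IFF ((D IFF NOT ((D IMPLIES E) XOR E)) IFF (((D IMPLIES E) XOR ((E OR D) IFF D)) IMPLIES E)))) IFF (NOT (E OR D) IFF E) = true IFF false = false

false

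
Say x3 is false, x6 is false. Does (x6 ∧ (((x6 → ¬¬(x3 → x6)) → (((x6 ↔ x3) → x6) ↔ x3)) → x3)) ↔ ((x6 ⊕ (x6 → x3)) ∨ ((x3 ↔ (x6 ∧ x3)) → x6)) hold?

False

Substituting x3=False, x6=False:
x3 → x6 = False → False = True
¬(x3 → x6) = ¬True = False
¬¬(x3 → x6) = ¬False = True
x6 → ¬¬(x3 → x6) = False → True = True
x6 ↔ x3 = False ↔ False = True
(x6 ↔ x3) → x6 = True → False = False
((x6 ↔ x3) → x6) ↔ x3 = False ↔ False = True
(x6 → ¬¬(x3 → x6)) → (((x6 ↔ x3) → x6) ↔ x3) = True → True = True
((x6 → ¬¬(x3 → x6)) → (((x6 ↔ x3) → x6) ↔ x3)) → x3 = True → False = False
x6 ∧ (((x6 → ¬¬(x3 → x6)) → (((x6 ↔ x3) → x6) ↔ x3)) → x3) = False ∧ False = False
x6 → x3 = False → False = True
x6 ⊕ (x6 → x3) = False ⊕ True = True
x6 ∧ x3 = False ∧ False = False
x3 ↔ (x6 ∧ x3) = False ↔ False = True
(x3 ↔ (x6 ∧ x3)) → x6 = True → False = False
(x6 ⊕ (x6 → x3)) ∨ ((x3 ↔ (x6 ∧ x3)) → x6) = True ∨ False = True
(x6 ∧ (((x6 → ¬¬(x3 → x6)) → (((x6 ↔ x3) → x6) ↔ x3)) → x3)) ↔ ((x6 ⊕ (x6 → x3)) ∨ ((x3 ↔ (x6 ∧ x3)) → x6)) = False ↔ True = False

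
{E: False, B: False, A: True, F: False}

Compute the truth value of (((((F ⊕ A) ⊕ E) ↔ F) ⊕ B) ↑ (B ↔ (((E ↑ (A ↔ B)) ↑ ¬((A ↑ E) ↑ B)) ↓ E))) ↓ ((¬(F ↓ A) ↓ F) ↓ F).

F ⊕ A = False ⊕ True = True
(F ⊕ A) ⊕ E = True ⊕ False = True
((F ⊕ A) ⊕ E) ↔ F = True ↔ False = False
(((F ⊕ A) ⊕ E) ↔ F) ⊕ B = False ⊕ False = False
A ↔ B = True ↔ False = False
E ↑ (A ↔ B) = False ↑ False = True
A ↑ E = True ↑ False = True
(A ↑ E) ↑ B = True ↑ False = True
¬((A ↑ E) ↑ B) = ¬True = False
(E ↑ (A ↔ B)) ↑ ¬((A ↑ E) ↑ B) = True ↑ False = True
((E ↑ (A ↔ B)) ↑ ¬((A ↑ E) ↑ B)) ↓ E = True ↓ False = False
B ↔ (((E ↑ (A ↔ B)) ↑ ¬((A ↑ E) ↑ B)) ↓ E) = False ↔ False = True
((((F ⊕ A) ⊕ E) ↔ F) ⊕ B) ↑ (B ↔ (((E ↑ (A ↔ B)) ↑ ¬((A ↑ E) ↑ B)) ↓ E)) = False ↑ True = True
F ↓ A = False ↓ True = False
¬(F ↓ A) = ¬False = True
¬(F ↓ A) ↓ F = True ↓ False = False
(¬(F ↓ A) ↓ F) ↓ F = False ↓ False = True
(((((F ⊕ A) ⊕ E) ↔ F) ⊕ B) ↑ (B ↔ (((E ↑ (A ↔ B)) ↑ ¬((A ↑ E) ↑ B)) ↓ E))) ↓ ((¬(F ↓ A) ↓ F) ↓ F) = True ↓ True = False

False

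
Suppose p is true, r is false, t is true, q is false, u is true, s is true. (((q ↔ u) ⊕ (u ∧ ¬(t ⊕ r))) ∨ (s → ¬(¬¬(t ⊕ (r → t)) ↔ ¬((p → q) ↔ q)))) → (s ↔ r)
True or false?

q ↔ u = F ↔ T = F
t ⊕ r = T ⊕ F = T
¬(t ⊕ r) = ¬T = F
u ∧ ¬(t ⊕ r) = T ∧ F = F
(q ↔ u) ⊕ (u ∧ ¬(t ⊕ r)) = F ⊕ F = F
r → t = F → T = T
t ⊕ (r → t) = T ⊕ T = F
¬(t ⊕ (r → t)) = ¬F = T
¬¬(t ⊕ (r → t)) = ¬T = F
p → q = T → F = F
(p → q) ↔ q = F ↔ F = T
¬((p → q) ↔ q) = ¬T = F
¬¬(t ⊕ (r → t)) ↔ ¬((p → q) ↔ q) = F ↔ F = T
¬(¬¬(t ⊕ (r → t)) ↔ ¬((p → q) ↔ q)) = ¬T = F
s → ¬(¬¬(t ⊕ (r → t)) ↔ ¬((p → q) ↔ q)) = T → F = F
((q ↔ u) ⊕ (u ∧ ¬(t ⊕ r))) ∨ (s → ¬(¬¬(t ⊕ (r → t)) ↔ ¬((p → q) ↔ q))) = F ∨ F = F
s ↔ r = T ↔ F = F
(((q ↔ u) ⊕ (u ∧ ¬(t ⊕ r))) ∨ (s → ¬(¬¬(t ⊕ (r → t)) ↔ ¬((p → q) ↔ q)))) → (s ↔ r) = F → F = T

T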